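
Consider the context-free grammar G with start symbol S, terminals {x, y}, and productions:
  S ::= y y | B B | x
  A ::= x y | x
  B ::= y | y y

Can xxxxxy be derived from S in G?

no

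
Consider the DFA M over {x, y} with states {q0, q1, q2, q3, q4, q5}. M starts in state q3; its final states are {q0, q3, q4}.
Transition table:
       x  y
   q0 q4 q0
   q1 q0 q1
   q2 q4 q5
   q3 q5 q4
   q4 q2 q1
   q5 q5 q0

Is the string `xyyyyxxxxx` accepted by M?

accepted

q3 --x--> q5
q5 --y--> q0
q0 --y--> q0
q0 --y--> q0
q0 --y--> q0
q0 --x--> q4
q4 --x--> q2
q2 --x--> q4
q4 --x--> q2
q2 --x--> q4
End in state q4, which is an accepting state.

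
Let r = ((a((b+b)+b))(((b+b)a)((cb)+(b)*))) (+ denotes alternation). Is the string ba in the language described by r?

no

No split of ba into u·v has (a((b+b)+b)) matching u and (((b+b)a)((cb)+(b)*)) matching v.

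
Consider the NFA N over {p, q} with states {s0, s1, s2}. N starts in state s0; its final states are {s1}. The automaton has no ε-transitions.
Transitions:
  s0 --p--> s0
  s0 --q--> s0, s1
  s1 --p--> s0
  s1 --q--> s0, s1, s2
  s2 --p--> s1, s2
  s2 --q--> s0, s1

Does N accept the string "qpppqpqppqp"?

rejected

Start: {s0}
read q: {s0, s1}
read p: {s0}
read p: {s0}
read p: {s0}
read q: {s0, s1}
read p: {s0}
read q: {s0, s1}
read p: {s0}
read p: {s0}
read q: {s0, s1}
read p: {s0}
Reachable ∩ accepting = {} — empty.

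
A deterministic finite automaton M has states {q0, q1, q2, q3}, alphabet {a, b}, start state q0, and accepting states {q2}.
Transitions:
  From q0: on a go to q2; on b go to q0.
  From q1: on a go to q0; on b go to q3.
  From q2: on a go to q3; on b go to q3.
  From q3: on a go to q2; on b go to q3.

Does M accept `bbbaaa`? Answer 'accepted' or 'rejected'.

accepted

q0 --b--> q0
q0 --b--> q0
q0 --b--> q0
q0 --a--> q2
q2 --a--> q3
q3 --a--> q2
End in state q2, which is an accepting state.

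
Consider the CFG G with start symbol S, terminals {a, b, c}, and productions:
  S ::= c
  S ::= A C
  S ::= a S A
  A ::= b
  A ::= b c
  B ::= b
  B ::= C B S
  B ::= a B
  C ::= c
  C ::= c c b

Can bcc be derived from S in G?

yes

S ⇒ AC ⇒ bcC ⇒ bcc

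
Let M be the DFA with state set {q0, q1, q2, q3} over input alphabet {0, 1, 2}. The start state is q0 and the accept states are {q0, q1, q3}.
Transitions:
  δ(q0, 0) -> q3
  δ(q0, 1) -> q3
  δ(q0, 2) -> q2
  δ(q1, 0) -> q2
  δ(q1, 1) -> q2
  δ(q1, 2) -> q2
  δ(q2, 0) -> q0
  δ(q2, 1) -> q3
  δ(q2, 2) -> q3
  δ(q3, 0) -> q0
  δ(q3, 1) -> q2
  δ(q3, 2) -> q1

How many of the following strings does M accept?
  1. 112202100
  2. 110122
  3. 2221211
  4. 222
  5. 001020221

112202100: accepted
110122: rejected
2221211: accepted
222: accepted
001020221: rejected

3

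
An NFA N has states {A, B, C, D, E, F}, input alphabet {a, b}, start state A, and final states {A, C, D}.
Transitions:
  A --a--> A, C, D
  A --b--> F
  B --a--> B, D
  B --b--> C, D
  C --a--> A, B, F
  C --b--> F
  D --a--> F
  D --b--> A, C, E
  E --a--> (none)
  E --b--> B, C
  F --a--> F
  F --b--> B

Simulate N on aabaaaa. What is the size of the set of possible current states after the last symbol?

5

Start: {A}
read a: {A, C, D}
read a: {A, B, C, D, F}
read b: {A, B, C, D, E, F}
read a: {A, B, C, D, F}
read a: {A, B, C, D, F}
read a: {A, B, C, D, F}
read a: {A, B, C, D, F}
Final reachable set {A, B, C, D, F} has 5 states.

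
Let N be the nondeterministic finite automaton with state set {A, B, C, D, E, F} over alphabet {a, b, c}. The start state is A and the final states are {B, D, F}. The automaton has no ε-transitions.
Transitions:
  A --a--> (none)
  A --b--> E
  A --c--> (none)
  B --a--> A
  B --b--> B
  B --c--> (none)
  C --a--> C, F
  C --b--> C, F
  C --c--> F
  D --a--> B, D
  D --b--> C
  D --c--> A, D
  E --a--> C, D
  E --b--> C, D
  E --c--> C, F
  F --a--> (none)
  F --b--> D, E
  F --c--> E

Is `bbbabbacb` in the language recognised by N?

accepted

Start: {A}
read b: {E}
read b: {C, D}
read b: {C, F}
read a: {C, F}
read b: {C, D, E, F}
read b: {C, D, E, F}
read a: {B, C, D, F}
read c: {A, D, E, F}
read b: {C, D, E}
Reachable ∩ accepting = {D} — nonempty.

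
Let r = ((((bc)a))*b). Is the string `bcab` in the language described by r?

yes

Split as bca·b: (((bc)a))* matches bca and b matches b.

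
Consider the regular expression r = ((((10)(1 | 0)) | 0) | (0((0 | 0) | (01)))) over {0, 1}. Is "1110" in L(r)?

no

Neither (((10)(1|0))|0) nor (0((0|0)|(01))) matches 1110.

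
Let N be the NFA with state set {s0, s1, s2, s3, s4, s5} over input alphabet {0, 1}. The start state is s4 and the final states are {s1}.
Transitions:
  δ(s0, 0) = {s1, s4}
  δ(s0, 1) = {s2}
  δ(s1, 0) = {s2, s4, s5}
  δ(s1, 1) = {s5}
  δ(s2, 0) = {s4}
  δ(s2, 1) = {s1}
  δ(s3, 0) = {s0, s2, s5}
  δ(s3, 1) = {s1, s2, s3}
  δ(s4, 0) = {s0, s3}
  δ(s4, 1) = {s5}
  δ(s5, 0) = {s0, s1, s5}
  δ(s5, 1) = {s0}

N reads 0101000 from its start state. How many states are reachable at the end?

6

Start: {s4}
read 0: {s0, s3}
read 1: {s1, s2, s3}
read 0: {s0, s2, s4, s5}
read 1: {s0, s1, s2, s5}
read 0: {s0, s1, s2, s4, s5}
read 0: {s0, s1, s2, s3, s4, s5}
read 0: {s0, s1, s2, s3, s4, s5}
Final reachable set {s0, s1, s2, s3, s4, s5} has 6 states.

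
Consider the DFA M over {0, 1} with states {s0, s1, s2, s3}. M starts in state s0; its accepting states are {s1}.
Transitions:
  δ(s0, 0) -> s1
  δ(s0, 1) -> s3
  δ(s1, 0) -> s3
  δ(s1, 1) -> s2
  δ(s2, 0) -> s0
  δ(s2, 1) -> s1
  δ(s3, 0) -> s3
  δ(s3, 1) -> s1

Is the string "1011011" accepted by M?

s0 --1--> s3
s3 --0--> s3
s3 --1--> s1
s1 --1--> s2
s2 --0--> s0
s0 --1--> s3
s3 --1--> s1
End in state s1, which is an accepting state.

accepted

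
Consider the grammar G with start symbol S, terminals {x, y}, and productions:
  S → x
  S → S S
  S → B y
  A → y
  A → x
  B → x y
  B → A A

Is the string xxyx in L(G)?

S ⇒ SS ⇒ ByS ⇒ AAyS ⇒ xAyS ⇒ xxyS ⇒ xxyx

yes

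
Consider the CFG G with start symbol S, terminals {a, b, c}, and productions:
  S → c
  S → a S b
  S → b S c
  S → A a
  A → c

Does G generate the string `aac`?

no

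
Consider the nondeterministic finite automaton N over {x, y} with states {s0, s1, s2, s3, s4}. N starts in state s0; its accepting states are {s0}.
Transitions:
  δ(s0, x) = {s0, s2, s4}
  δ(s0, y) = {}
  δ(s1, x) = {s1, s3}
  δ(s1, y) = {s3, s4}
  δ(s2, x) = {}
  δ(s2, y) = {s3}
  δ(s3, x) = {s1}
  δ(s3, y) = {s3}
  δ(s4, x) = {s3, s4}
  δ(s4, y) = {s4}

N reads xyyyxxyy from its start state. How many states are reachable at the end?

Start: {s0}
read x: {s0, s2, s4}
read y: {s3, s4}
read y: {s3, s4}
read y: {s3, s4}
read x: {s1, s3, s4}
read x: {s1, s3, s4}
read y: {s3, s4}
read y: {s3, s4}
Final reachable set {s3, s4} has 2 states.

2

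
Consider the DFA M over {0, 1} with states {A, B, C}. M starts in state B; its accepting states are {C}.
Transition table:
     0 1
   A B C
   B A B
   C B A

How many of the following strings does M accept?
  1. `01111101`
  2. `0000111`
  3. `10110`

`01111101`: rejected
`0000111`: rejected
`10110`: rejected

0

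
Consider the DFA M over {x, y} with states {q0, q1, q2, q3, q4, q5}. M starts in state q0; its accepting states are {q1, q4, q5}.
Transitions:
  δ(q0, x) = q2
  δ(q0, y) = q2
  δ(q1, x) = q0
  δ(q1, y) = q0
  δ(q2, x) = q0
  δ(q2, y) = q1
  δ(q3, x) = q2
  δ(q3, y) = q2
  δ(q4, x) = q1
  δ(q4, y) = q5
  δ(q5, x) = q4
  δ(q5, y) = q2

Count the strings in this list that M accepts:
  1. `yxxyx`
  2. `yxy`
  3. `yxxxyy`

1

`yxxyx`: rejected
`yxy`: rejected
`yxxxyy`: accepted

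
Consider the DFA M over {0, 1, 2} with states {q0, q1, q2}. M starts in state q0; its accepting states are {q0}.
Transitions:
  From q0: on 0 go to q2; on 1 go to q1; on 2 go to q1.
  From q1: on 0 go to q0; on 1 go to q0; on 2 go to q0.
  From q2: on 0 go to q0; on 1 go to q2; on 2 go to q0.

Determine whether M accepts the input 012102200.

accepted

q0 --0--> q2
q2 --1--> q2
q2 --2--> q0
q0 --1--> q1
q1 --0--> q0
q0 --2--> q1
q1 --2--> q0
q0 --0--> q2
q2 --0--> q0
End in state q0, which is an accepting state.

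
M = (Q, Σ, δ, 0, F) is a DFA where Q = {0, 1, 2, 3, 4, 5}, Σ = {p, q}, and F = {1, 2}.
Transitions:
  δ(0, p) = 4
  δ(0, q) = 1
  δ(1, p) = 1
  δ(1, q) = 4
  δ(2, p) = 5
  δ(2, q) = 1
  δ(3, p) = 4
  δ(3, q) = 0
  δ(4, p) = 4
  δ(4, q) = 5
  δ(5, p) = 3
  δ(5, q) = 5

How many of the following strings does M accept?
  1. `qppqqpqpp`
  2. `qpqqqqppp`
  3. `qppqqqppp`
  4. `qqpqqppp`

`qppqqpqpp`: rejected
`qpqqqqppp`: rejected
`qppqqqppp`: rejected
`qqpqqppp`: rejected

0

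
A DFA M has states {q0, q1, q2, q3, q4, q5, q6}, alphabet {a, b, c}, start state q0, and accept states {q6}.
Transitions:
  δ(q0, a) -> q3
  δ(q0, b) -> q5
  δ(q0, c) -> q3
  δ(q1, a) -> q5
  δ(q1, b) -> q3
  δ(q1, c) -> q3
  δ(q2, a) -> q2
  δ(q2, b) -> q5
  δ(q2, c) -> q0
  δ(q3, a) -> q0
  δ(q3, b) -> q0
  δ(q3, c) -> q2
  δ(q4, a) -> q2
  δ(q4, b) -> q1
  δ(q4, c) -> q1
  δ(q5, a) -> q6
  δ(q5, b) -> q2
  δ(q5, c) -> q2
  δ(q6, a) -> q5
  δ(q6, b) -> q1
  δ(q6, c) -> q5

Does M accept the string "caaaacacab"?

q0 --c--> q3
q3 --a--> q0
q0 --a--> q3
q3 --a--> q0
q0 --a--> q3
q3 --c--> q2
q2 --a--> q2
q2 --c--> q0
q0 --a--> q3
q3 --b--> q0
End in state q0, which is not an accepting state.

rejected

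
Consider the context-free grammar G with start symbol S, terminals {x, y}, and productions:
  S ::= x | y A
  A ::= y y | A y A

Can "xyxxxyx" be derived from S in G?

no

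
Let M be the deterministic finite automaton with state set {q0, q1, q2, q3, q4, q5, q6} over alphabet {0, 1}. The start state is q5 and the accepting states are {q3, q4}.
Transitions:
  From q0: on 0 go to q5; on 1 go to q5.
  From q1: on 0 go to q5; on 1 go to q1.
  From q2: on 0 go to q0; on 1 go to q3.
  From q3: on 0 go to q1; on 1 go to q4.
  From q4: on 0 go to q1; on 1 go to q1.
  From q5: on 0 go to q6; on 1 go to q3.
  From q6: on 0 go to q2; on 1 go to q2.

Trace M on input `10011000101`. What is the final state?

q5

q5 --1--> q3
q3 --0--> q1
q1 --0--> q5
q5 --1--> q3
q3 --1--> q4
q4 --0--> q1
q1 --0--> q5
q5 --0--> q6
q6 --1--> q2
q2 --0--> q0
q0 --1--> q5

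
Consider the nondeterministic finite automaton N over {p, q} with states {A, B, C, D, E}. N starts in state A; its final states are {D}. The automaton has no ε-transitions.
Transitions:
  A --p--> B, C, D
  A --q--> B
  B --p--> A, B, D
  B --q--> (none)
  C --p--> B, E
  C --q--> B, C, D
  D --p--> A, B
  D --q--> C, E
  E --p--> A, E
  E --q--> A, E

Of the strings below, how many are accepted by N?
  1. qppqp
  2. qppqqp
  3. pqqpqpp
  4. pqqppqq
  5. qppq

qppqp: accepted
qppqqp: accepted
pqqpqpp: accepted
pqqppqq: accepted
qppq: accepted

5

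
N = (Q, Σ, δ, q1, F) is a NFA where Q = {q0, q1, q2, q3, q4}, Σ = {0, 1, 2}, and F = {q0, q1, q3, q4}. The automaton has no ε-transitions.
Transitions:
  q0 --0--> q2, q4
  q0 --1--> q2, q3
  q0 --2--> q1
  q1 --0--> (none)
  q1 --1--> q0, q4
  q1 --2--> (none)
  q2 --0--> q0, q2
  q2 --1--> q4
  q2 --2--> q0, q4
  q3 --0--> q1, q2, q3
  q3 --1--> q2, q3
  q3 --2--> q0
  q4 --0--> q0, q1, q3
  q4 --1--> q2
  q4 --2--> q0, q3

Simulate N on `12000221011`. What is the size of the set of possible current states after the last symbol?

3

Start: {q1}
read 1: {q0, q4}
read 2: {q0, q1, q3}
read 0: {q1, q2, q3, q4}
read 0: {q0, q1, q2, q3}
read 0: {q0, q1, q2, q3, q4}
read 2: {q0, q1, q3, q4}
read 2: {q0, q1, q3}
read 1: {q0, q2, q3, q4}
read 0: {q0, q1, q2, q3, q4}
read 1: {q0, q2, q3, q4}
read 1: {q2, q3, q4}
Final reachable set {q2, q3, q4} has 3 states.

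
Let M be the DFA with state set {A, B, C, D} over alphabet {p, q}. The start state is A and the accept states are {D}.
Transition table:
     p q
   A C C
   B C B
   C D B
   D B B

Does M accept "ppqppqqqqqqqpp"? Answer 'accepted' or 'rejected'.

accepted

A --p--> C
C --p--> D
D --q--> B
B --p--> C
C --p--> D
D --q--> B
B --q--> B
B --q--> B
B --q--> B
B --q--> B
B --q--> B
B --q--> B
B --p--> C
C --p--> D
End in state D, which is an accepting state.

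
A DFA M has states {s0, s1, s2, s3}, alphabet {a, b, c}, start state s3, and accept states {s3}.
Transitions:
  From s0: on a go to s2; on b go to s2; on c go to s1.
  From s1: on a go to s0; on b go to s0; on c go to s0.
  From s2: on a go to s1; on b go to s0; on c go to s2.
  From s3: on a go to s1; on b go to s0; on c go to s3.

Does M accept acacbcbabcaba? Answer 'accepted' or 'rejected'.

s3 --a--> s1
s1 --c--> s0
s0 --a--> s2
s2 --c--> s2
s2 --b--> s0
s0 --c--> s1
s1 --b--> s0
s0 --a--> s2
s2 --b--> s0
s0 --c--> s1
s1 --a--> s0
s0 --b--> s2
s2 --a--> s1
End in state s1, which is not an accepting state.

rejected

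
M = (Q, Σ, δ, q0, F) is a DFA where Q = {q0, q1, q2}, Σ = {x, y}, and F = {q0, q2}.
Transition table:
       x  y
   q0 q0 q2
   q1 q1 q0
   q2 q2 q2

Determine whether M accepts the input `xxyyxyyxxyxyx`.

q0 --x--> q0
q0 --x--> q0
q0 --y--> q2
q2 --y--> q2
q2 --x--> q2
q2 --y--> q2
q2 --y--> q2
q2 --x--> q2
q2 --x--> q2
q2 --y--> q2
q2 --x--> q2
q2 --y--> q2
q2 --x--> q2
End in state q2, which is an accepting state.

accepted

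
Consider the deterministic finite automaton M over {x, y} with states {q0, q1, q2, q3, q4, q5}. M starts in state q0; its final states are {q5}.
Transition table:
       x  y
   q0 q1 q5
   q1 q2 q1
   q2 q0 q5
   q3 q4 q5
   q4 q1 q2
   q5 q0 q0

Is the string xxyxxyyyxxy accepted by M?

accepted

q0 --x--> q1
q1 --x--> q2
q2 --y--> q5
q5 --x--> q0
q0 --x--> q1
q1 --y--> q1
q1 --y--> q1
q1 --y--> q1
q1 --x--> q2
q2 --x--> q0
q0 --y--> q5
End in state q5, which is an accepting state.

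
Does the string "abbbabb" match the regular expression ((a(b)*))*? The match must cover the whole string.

yes

Split into 2 pieces abbb · abb; each matches (a(b)*).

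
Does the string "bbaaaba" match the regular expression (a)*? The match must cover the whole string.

no

bbaaaba cannot be split into zero or more pieces each matching a.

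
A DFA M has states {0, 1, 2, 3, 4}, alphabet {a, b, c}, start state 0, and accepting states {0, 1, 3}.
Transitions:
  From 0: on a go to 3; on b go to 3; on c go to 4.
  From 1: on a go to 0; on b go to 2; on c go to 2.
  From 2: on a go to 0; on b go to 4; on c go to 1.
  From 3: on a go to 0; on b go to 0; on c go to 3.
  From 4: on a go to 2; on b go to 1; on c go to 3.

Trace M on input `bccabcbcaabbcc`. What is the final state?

0 --b--> 3
3 --c--> 3
3 --c--> 3
3 --a--> 0
0 --b--> 3
3 --c--> 3
3 --b--> 0
0 --c--> 4
4 --a--> 2
2 --a--> 0
0 --b--> 3
3 --b--> 0
0 --c--> 4
4 --c--> 3

3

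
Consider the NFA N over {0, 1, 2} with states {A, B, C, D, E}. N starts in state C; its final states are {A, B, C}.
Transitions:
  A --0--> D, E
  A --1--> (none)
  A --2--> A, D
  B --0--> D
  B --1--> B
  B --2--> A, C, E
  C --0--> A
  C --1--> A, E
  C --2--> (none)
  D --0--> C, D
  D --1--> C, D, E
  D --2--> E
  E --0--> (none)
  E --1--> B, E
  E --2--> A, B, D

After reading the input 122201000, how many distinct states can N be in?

4

Start: {C}
read 1: {A, E}
read 2: {A, B, D}
read 2: {A, C, D, E}
read 2: {A, B, D, E}
read 0: {C, D, E}
read 1: {A, B, C, D, E}
read 0: {A, C, D, E}
read 0: {A, C, D, E}
read 0: {A, C, D, E}
Final reachable set {A, C, D, E} has 4 states.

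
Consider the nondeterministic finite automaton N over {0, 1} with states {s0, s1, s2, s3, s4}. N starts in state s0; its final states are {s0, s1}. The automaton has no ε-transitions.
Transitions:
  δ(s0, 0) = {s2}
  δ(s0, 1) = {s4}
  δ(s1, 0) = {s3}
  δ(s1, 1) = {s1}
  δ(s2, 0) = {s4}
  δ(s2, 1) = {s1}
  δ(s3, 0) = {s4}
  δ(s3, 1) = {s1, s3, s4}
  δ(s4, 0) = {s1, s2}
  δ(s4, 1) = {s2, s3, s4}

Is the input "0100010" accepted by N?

Start: {s0}
read 0: {s2}
read 1: {s1}
read 0: {s3}
read 0: {s4}
read 0: {s1, s2}
read 1: {s1}
read 0: {s3}
Reachable ∩ accepting = {} — empty.

rejected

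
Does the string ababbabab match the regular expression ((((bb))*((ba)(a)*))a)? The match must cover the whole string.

no

No split of ababbabab into u·v has (((bb))*((ba)(a)*)) matching u and a matching v.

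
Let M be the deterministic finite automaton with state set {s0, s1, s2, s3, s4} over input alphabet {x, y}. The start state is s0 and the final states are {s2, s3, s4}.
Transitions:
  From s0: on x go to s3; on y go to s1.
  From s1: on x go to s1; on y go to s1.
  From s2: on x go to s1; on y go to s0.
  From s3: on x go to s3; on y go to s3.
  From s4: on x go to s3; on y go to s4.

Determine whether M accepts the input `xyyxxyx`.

accepted

s0 --x--> s3
s3 --y--> s3
s3 --y--> s3
s3 --x--> s3
s3 --x--> s3
s3 --y--> s3
s3 --x--> s3
End in state s3, which is an accepting state.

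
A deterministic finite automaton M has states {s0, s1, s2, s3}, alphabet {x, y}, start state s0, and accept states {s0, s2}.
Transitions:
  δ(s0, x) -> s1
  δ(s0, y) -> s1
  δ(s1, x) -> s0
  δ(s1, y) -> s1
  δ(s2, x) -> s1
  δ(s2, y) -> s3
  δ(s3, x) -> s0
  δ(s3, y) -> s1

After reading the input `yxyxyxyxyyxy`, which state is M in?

s0 --y--> s1
s1 --x--> s0
s0 --y--> s1
s1 --x--> s0
s0 --y--> s1
s1 --x--> s0
s0 --y--> s1
s1 --x--> s0
s0 --y--> s1
s1 --y--> s1
s1 --x--> s0
s0 --y--> s1

s1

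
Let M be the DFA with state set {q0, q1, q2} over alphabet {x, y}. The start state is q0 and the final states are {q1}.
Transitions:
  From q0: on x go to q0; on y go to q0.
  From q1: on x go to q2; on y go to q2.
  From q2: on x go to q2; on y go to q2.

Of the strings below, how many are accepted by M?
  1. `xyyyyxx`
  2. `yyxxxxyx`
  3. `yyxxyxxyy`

0

`xyyyyxx`: rejected
`yyxxxxyx`: rejected
`yyxxyxxyy`: rejected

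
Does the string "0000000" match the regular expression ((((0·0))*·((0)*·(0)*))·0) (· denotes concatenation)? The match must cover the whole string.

yes

Split as 000000·0: (((0·0))*·((0)*·(0)*)) matches 000000 and 0 matches 0.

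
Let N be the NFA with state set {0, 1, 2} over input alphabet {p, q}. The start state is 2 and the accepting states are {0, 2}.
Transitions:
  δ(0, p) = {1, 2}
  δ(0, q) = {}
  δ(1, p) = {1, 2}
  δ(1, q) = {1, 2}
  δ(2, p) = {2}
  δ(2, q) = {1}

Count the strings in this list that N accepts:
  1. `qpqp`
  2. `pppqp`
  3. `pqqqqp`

`qpqp`: accepted
`pppqp`: accepted
`pqqqqp`: accepted

3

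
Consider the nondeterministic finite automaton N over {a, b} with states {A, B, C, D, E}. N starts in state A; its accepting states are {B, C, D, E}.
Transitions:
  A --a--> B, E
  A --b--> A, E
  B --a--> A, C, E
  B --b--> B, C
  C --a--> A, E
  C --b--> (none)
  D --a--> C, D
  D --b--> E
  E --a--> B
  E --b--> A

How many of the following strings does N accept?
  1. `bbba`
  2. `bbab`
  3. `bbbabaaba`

3

`bbba`: accepted
`bbab`: accepted
`bbbabaaba`: accepted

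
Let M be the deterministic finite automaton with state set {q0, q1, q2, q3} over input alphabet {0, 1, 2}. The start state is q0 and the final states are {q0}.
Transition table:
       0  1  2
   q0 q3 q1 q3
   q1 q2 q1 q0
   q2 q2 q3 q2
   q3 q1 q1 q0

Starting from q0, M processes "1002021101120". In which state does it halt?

q0 --1--> q1
q1 --0--> q2
q2 --0--> q2
q2 --2--> q2
q2 --0--> q2
q2 --2--> q2
q2 --1--> q3
q3 --1--> q1
q1 --0--> q2
q2 --1--> q3
q3 --1--> q1
q1 --2--> q0
q0 --0--> q3

q3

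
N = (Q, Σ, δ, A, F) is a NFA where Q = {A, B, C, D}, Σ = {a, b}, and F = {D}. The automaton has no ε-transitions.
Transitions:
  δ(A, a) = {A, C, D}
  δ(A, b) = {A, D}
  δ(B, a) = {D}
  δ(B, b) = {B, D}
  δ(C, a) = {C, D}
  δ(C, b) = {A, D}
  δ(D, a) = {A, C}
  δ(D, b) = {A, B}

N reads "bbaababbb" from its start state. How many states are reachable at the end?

3

Start: {A}
read b: {A, D}
read b: {A, B, D}
read a: {A, C, D}
read a: {A, C, D}
read b: {A, B, D}
read a: {A, C, D}
read b: {A, B, D}
read b: {A, B, D}
read b: {A, B, D}
Final reachable set {A, B, D} has 3 states.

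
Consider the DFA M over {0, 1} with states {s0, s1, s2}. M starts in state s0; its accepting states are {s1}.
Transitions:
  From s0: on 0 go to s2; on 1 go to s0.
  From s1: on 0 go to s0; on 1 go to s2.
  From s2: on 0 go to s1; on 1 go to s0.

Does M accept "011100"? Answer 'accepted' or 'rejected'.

s0 --0--> s2
s2 --1--> s0
s0 --1--> s0
s0 --1--> s0
s0 --0--> s2
s2 --0--> s1
End in state s1, which is an accepting state.

accepted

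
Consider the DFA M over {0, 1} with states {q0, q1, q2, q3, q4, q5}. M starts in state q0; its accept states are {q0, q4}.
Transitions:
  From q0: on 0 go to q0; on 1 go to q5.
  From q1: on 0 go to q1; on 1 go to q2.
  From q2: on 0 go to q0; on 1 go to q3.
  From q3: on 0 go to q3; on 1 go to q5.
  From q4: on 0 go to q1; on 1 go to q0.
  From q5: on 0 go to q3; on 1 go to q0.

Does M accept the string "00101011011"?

q0 --0--> q0
q0 --0--> q0
q0 --1--> q5
q5 --0--> q3
q3 --1--> q5
q5 --0--> q3
q3 --1--> q5
q5 --1--> q0
q0 --0--> q0
q0 --1--> q5
q5 --1--> q0
End in state q0, which is an accepting state.

accepted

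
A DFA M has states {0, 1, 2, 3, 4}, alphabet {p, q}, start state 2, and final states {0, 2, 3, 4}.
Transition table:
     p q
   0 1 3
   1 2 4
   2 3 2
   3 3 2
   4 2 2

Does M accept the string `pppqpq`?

2 --p--> 3
3 --p--> 3
3 --p--> 3
3 --q--> 2
2 --p--> 3
3 --q--> 2
End in state 2, which is an accepting state.

accepted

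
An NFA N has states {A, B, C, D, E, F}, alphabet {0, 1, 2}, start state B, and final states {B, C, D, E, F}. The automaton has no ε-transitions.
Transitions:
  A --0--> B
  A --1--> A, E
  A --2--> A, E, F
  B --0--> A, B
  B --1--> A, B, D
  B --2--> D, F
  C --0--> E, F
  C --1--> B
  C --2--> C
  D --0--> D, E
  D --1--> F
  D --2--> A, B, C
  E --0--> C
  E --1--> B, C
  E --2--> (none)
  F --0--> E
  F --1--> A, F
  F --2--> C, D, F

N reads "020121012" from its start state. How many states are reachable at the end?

Start: {B}
read 0: {A, B}
read 2: {A, D, E, F}
read 0: {B, C, D, E}
read 1: {A, B, C, D, F}
read 2: {A, B, C, D, E, F}
read 1: {A, B, C, D, E, F}
read 0: {A, B, C, D, E, F}
read 1: {A, B, C, D, E, F}
read 2: {A, B, C, D, E, F}
Final reachable set {A, B, C, D, E, F} has 6 states.

6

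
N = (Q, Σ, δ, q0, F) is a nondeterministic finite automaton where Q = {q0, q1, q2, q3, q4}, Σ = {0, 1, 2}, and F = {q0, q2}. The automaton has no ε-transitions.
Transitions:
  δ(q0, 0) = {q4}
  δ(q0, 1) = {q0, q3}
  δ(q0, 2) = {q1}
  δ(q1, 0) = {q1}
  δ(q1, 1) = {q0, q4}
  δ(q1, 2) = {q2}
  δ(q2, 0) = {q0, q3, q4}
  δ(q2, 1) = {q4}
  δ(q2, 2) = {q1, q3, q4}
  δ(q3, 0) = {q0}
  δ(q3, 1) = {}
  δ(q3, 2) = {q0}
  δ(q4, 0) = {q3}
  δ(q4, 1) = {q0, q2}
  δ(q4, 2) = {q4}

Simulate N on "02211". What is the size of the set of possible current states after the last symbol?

3

Start: {q0}
read 0: {q4}
read 2: {q4}
read 2: {q4}
read 1: {q0, q2}
read 1: {q0, q3, q4}
Final reachable set {q0, q3, q4} has 3 states.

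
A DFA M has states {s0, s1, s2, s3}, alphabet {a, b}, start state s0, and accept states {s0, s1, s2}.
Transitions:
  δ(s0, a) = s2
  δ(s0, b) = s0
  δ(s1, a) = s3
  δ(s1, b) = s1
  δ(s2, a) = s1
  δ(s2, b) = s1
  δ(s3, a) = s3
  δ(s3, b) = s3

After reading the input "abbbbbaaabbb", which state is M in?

s0 --a--> s2
s2 --b--> s1
s1 --b--> s1
s1 --b--> s1
s1 --b--> s1
s1 --b--> s1
s1 --a--> s3
s3 --a--> s3
s3 --a--> s3
s3 --b--> s3
s3 --b--> s3
s3 --b--> s3

s3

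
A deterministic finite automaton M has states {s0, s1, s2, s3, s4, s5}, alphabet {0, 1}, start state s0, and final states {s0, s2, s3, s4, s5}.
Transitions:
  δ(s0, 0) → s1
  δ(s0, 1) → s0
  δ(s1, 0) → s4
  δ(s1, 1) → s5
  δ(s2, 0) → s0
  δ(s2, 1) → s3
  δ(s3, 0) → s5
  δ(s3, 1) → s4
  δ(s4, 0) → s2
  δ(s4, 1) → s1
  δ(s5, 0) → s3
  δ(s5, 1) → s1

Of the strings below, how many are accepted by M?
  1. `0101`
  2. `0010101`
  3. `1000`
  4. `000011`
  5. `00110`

`0101`: accepted
`0010101`: rejected
`1000`: accepted
`000011`: accepted
`00110`: accepted

4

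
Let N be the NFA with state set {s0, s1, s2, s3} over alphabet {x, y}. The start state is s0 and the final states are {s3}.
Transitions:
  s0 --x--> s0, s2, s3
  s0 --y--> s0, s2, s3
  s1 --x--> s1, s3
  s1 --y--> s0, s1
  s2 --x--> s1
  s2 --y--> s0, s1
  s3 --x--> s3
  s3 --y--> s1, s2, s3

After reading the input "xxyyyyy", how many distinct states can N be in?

Start: {s0}
read x: {s0, s2, s3}
read x: {s0, s1, s2, s3}
read y: {s0, s1, s2, s3}
read y: {s0, s1, s2, s3}
read y: {s0, s1, s2, s3}
read y: {s0, s1, s2, s3}
read y: {s0, s1, s2, s3}
Final reachable set {s0, s1, s2, s3} has 4 states.

4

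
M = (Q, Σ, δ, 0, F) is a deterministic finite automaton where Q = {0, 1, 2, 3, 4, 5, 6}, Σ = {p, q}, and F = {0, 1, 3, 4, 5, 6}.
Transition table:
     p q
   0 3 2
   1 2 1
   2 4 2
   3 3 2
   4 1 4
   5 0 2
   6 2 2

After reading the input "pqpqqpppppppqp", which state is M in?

2

0 --p--> 3
3 --q--> 2
2 --p--> 4
4 --q--> 4
4 --q--> 4
4 --p--> 1
1 --p--> 2
2 --p--> 4
4 --p--> 1
1 --p--> 2
2 --p--> 4
4 --p--> 1
1 --q--> 1
1 --p--> 2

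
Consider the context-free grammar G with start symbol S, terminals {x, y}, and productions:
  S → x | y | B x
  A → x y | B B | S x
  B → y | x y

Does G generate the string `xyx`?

S ⇒ Bx ⇒ xyx

yes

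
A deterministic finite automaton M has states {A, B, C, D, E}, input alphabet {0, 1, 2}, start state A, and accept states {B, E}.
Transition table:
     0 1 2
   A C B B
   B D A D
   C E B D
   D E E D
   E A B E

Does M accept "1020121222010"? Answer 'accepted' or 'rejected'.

rejected

A --1--> B
B --0--> D
D --2--> D
D --0--> E
E --1--> B
B --2--> D
D --1--> E
E --2--> E
E --2--> E
E --2--> E
E --0--> A
A --1--> B
B --0--> D
End in state D, which is not an accepting state.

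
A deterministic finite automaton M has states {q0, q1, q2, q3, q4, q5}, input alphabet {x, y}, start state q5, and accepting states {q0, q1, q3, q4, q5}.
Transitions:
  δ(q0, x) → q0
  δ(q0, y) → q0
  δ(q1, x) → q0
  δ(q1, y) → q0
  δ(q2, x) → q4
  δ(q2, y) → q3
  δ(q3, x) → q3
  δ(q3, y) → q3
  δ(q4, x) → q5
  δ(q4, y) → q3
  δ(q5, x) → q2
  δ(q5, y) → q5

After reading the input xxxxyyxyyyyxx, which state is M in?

q5 --x--> q2
q2 --x--> q4
q4 --x--> q5
q5 --x--> q2
q2 --y--> q3
q3 --y--> q3
q3 --x--> q3
q3 --y--> q3
q3 --y--> q3
q3 --y--> q3
q3 --y--> q3
q3 --x--> q3
q3 --x--> q3

q3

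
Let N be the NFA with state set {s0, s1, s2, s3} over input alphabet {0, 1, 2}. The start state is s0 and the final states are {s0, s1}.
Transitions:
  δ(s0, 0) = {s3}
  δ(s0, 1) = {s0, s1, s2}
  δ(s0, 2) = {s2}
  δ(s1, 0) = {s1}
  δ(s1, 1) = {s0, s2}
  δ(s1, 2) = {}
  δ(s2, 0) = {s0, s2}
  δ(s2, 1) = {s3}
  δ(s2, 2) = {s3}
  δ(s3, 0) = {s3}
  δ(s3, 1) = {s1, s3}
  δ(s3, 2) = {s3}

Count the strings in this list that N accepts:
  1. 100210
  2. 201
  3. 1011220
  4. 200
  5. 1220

100210: accepted
201: accepted
1011220: rejected
200: accepted
1220: rejected

3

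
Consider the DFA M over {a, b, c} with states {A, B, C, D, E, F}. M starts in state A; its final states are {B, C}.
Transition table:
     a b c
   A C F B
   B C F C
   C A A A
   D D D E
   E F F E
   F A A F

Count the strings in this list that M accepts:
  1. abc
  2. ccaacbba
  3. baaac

abc: accepted
ccaacbba: accepted
baaac: accepted

3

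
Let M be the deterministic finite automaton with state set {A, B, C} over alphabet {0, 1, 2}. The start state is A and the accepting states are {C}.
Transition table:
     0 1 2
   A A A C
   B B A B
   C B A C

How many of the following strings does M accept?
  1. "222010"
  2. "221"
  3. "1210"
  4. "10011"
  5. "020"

"222010": rejected
"221": rejected
"1210": rejected
"10011": rejected
"020": rejected

0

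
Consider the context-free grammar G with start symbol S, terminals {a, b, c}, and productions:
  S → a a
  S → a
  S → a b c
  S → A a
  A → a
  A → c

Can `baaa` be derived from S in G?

no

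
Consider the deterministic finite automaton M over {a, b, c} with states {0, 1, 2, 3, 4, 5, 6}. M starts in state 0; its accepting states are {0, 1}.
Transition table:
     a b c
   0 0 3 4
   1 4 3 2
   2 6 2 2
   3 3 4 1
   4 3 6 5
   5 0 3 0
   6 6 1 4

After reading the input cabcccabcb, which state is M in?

3

0 --c--> 4
4 --a--> 3
3 --b--> 4
4 --c--> 5
5 --c--> 0
0 --c--> 4
4 --a--> 3
3 --b--> 4
4 --c--> 5
5 --b--> 3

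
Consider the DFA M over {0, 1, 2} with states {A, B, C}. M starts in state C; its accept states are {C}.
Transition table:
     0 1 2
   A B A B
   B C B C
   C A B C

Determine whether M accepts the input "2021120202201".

rejected

C --2--> C
C --0--> A
A --2--> B
B --1--> B
B --1--> B
B --2--> C
C --0--> A
A --2--> B
B --0--> C
C --2--> C
C --2--> C
C --0--> A
A --1--> A
End in state A, which is not an accepting state.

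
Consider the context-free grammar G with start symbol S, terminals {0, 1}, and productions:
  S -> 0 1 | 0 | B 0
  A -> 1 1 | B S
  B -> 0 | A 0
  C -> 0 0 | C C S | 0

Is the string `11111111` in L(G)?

no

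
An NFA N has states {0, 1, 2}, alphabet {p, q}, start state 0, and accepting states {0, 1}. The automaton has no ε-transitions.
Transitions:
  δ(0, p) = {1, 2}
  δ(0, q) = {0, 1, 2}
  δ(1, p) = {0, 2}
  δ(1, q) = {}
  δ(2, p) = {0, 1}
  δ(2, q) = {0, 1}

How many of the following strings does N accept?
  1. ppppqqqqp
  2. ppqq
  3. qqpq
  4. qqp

4

ppppqqqqp: accepted
ppqq: accepted
qqpq: accepted
qqp: accepted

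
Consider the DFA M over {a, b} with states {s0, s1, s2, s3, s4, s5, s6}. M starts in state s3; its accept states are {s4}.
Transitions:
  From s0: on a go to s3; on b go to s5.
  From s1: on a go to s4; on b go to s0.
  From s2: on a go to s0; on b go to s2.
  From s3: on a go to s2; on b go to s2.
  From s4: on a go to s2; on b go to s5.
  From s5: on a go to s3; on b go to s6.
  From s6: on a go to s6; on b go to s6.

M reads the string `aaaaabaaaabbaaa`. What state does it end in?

s3 --a--> s2
s2 --a--> s0
s0 --a--> s3
s3 --a--> s2
s2 --a--> s0
s0 --b--> s5
s5 --a--> s3
s3 --a--> s2
s2 --a--> s0
s0 --a--> s3
s3 --b--> s2
s2 --b--> s2
s2 --a--> s0
s0 --a--> s3
s3 --a--> s2

s2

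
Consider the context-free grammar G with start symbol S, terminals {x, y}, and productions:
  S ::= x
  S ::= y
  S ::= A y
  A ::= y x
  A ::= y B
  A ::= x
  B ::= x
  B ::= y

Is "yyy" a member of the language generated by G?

S ⇒ Ay ⇒ yBy ⇒ yyy

yes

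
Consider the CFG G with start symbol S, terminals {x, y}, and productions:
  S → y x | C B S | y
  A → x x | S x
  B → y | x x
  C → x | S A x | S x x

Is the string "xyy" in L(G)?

yes

S ⇒ CBS ⇒ xBS ⇒ xyS ⇒ xyy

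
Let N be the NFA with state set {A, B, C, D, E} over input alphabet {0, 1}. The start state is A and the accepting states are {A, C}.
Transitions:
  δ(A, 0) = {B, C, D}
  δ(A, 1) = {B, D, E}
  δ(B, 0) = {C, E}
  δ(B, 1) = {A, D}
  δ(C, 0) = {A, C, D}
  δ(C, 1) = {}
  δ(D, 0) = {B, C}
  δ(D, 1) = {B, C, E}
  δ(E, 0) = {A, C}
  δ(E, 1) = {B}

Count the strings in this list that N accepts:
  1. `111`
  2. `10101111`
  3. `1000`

`111`: accepted
`10101111`: accepted
`1000`: accepted

3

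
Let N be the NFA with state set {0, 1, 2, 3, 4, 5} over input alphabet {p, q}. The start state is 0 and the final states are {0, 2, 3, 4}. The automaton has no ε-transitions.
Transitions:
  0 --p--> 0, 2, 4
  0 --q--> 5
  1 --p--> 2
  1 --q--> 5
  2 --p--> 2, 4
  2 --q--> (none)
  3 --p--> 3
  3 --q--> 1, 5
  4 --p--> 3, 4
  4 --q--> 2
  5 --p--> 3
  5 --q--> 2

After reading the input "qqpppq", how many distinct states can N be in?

3

Start: {0}
read q: {5}
read q: {2}
read p: {2, 4}
read p: {2, 3, 4}
read p: {2, 3, 4}
read q: {1, 2, 5}
Final reachable set {1, 2, 5} has 3 states.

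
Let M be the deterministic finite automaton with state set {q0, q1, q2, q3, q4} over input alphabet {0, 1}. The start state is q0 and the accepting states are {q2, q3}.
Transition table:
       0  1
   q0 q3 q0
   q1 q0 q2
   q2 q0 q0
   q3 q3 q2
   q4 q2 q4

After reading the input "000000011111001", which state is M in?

q0 --0--> q3
q3 --0--> q3
q3 --0--> q3
q3 --0--> q3
q3 --0--> q3
q3 --0--> q3
q3 --0--> q3
q3 --1--> q2
q2 --1--> q0
q0 --1--> q0
q0 --1--> q0
q0 --1--> q0
q0 --0--> q3
q3 --0--> q3
q3 --1--> q2

q2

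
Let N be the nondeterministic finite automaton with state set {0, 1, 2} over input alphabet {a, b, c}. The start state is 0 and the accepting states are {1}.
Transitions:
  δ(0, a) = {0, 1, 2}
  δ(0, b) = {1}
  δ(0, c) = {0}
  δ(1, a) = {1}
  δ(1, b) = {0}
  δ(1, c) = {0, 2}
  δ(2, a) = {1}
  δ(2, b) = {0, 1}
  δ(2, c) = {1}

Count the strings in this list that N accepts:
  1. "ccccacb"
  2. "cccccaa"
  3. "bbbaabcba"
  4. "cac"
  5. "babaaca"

"ccccacb": accepted
"cccccaa": accepted
"bbbaabcba": accepted
"cac": accepted
"babaaca": accepted

5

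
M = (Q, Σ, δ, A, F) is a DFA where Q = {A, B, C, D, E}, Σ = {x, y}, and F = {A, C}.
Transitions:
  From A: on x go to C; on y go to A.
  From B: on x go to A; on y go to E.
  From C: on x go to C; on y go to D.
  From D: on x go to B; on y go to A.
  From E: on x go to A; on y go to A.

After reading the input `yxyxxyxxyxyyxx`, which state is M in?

A --y--> A
A --x--> C
C --y--> D
D --x--> B
B --x--> A
A --y--> A
A --x--> C
C --x--> C
C --y--> D
D --x--> B
B --y--> E
E --y--> A
A --x--> C
C --x--> C

C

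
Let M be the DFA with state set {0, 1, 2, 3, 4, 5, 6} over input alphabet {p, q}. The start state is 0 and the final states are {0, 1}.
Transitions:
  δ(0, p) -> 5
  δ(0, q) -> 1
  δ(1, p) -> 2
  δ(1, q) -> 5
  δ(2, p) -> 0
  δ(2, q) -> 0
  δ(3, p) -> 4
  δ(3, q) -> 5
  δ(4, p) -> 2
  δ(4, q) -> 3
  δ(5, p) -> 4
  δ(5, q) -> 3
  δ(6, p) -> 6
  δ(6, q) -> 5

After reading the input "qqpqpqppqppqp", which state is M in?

4

0 --q--> 1
1 --q--> 5
5 --p--> 4
4 --q--> 3
3 --p--> 4
4 --q--> 3
3 --p--> 4
4 --p--> 2
2 --q--> 0
0 --p--> 5
5 --p--> 4
4 --q--> 3
3 --p--> 4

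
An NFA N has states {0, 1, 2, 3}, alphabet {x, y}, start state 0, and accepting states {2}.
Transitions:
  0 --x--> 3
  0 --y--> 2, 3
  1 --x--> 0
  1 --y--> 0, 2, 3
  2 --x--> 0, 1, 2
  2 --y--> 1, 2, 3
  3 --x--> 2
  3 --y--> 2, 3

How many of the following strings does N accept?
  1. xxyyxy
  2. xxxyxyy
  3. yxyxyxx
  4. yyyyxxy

xxyyxy: accepted
xxxyxyy: accepted
yxyxyxx: accepted
yyyyxxy: accepted

4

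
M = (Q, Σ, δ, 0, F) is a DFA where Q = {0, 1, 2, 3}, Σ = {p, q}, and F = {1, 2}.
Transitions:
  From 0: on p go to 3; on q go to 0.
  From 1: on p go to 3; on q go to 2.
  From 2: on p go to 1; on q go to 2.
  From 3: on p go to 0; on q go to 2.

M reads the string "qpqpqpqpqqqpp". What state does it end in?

3

0 --q--> 0
0 --p--> 3
3 --q--> 2
2 --p--> 1
1 --q--> 2
2 --p--> 1
1 --q--> 2
2 --p--> 1
1 --q--> 2
2 --q--> 2
2 --q--> 2
2 --p--> 1
1 --p--> 3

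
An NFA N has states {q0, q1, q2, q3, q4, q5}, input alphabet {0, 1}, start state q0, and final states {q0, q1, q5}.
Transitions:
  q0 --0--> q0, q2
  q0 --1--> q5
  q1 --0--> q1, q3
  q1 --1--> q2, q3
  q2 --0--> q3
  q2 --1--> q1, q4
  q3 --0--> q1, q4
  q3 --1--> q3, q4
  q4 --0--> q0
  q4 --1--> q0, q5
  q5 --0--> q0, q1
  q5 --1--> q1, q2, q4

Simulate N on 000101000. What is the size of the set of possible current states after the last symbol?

Start: {q0}
read 0: {q0, q2}
read 0: {q0, q2, q3}
read 0: {q0, q1, q2, q3, q4}
read 1: {q0, q1, q2, q3, q4, q5}
read 0: {q0, q1, q2, q3, q4}
read 1: {q0, q1, q2, q3, q4, q5}
read 0: {q0, q1, q2, q3, q4}
read 0: {q0, q1, q2, q3, q4}
read 0: {q0, q1, q2, q3, q4}
Final reachable set {q0, q1, q2, q3, q4} has 5 states.

5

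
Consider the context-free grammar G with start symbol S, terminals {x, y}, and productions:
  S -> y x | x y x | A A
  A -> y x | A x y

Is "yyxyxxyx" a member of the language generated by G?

no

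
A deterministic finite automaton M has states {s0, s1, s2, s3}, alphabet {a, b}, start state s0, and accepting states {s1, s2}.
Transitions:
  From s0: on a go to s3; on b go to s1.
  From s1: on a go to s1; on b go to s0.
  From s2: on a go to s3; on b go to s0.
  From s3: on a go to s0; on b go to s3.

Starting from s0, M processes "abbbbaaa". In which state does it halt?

s0 --a--> s3
s3 --b--> s3
s3 --b--> s3
s3 --b--> s3
s3 --b--> s3
s3 --a--> s0
s0 --a--> s3
s3 --a--> s0

s0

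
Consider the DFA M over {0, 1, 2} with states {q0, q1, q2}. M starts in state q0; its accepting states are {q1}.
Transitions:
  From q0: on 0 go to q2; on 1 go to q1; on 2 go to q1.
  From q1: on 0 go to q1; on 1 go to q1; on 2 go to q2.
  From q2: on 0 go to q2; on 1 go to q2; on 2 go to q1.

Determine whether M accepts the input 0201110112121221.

q0 --0--> q2
q2 --2--> q1
q1 --0--> q1
q1 --1--> q1
q1 --1--> q1
q1 --1--> q1
q1 --0--> q1
q1 --1--> q1
q1 --1--> q1
q1 --2--> q2
q2 --1--> q2
q2 --2--> q1
q1 --1--> q1
q1 --2--> q2
q2 --2--> q1
q1 --1--> q1
End in state q1, which is an accepting state.

accepted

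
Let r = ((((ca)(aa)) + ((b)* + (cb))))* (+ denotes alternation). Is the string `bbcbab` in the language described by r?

no

bbcbab cannot be split into zero or more pieces each matching (((ca)(aa))+((b)*+(cb))).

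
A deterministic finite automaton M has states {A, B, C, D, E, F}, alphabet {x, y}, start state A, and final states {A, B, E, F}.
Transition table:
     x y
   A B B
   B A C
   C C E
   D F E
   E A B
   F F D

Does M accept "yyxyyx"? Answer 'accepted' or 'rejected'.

accepted

A --y--> B
B --y--> C
C --x--> C
C --y--> E
E --y--> B
B --x--> A
End in state A, which is an accepting state.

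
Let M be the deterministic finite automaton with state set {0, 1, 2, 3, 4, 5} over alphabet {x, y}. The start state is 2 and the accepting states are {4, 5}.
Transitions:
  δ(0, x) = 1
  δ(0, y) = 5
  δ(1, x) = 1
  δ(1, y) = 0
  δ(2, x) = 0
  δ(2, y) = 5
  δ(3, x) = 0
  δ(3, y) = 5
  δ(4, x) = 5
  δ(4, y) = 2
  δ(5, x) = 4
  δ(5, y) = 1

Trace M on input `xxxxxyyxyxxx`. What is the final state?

1

2 --x--> 0
0 --x--> 1
1 --x--> 1
1 --x--> 1
1 --x--> 1
1 --y--> 0
0 --y--> 5
5 --x--> 4
4 --y--> 2
2 --x--> 0
0 --x--> 1
1 --x--> 1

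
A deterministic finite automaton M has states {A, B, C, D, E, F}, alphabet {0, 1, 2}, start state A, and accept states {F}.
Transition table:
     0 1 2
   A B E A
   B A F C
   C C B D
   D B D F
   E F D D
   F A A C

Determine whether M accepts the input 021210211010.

rejected

A --0--> B
B --2--> C
C --1--> B
B --2--> C
C --1--> B
B --0--> A
A --2--> A
A --1--> E
E --1--> D
D --0--> B
B --1--> F
F --0--> A
End in state A, which is not an accepting state.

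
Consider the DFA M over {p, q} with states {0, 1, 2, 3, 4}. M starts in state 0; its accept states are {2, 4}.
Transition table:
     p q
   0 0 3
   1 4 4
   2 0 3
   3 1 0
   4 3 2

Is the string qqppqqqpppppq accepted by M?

0 --q--> 3
3 --q--> 0
0 --p--> 0
0 --p--> 0
0 --q--> 3
3 --q--> 0
0 --q--> 3
3 --p--> 1
1 --p--> 4
4 --p--> 3
3 --p--> 1
1 --p--> 4
4 --q--> 2
End in state 2, which is an accepting state.

accepted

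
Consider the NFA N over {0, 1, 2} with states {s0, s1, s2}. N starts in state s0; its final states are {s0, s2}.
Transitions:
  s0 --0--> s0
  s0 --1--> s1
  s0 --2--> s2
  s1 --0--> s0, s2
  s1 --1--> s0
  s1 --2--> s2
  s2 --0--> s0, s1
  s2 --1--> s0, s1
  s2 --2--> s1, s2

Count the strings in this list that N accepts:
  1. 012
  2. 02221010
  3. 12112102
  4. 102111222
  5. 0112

012: accepted
02221010: accepted
12112102: accepted
102111222: accepted
0112: accepted

5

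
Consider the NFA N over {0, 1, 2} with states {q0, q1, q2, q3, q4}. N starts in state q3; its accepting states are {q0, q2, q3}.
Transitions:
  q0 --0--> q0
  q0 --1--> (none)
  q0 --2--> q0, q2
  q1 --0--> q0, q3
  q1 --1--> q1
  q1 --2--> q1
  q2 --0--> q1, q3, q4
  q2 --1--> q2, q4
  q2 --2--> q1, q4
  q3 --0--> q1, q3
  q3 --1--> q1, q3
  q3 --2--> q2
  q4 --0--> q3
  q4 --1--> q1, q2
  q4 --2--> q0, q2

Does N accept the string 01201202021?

accepted

Start: {q3}
read 0: {q1, q3}
read 1: {q1, q3}
read 2: {q1, q2}
read 0: {q0, q1, q3, q4}
read 1: {q1, q2, q3}
read 2: {q1, q2, q4}
read 0: {q0, q1, q3, q4}
read 2: {q0, q1, q2}
read 0: {q0, q1, q3, q4}
read 2: {q0, q1, q2}
read 1: {q1, q2, q4}
Reachable ∩ accepting = {q2} — nonempty.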